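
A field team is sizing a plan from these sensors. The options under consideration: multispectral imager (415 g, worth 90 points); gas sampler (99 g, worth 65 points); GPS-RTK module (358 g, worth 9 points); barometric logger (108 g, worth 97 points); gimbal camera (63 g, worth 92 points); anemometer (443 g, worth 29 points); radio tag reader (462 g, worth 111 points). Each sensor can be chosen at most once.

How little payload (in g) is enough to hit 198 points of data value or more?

270

Minimise g subject to total data value ≥ 198.
Taking gas sampler + barometric logger + gimbal camera gives 254 (≥ 198) for 270 g.
No combination under 270 g hits 198.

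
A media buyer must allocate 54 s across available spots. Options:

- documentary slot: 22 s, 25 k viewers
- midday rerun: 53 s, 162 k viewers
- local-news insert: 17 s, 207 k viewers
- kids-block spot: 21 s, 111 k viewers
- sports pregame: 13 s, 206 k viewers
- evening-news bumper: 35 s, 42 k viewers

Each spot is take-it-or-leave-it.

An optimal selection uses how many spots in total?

The maximum expected reach within 54 s is 524.
For example local-news insert + kids-block spot + sports pregame achieves it, using 51 s.
All optima have 3 spots.

3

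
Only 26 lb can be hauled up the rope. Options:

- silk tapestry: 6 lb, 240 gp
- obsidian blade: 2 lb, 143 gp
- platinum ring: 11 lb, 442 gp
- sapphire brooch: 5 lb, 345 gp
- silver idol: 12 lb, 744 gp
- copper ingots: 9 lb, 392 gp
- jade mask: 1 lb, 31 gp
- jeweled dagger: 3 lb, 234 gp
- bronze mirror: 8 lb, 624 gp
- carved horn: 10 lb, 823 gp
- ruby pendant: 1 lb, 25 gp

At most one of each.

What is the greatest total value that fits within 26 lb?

Greedy by ratio would take obsidian blade + jade mask + jeweled dagger + bronze mirror + carved horn + ruby pendant: 25 lb used, total 1880.
Dropping obsidian blade and jade mask and ruby pendant frees 4 lb; slotting in sapphire brooch (5 lb) lifts the total to 2026 at 26 lb.
Runner-up obsidian blade + sapphire brooch + jade mask + bronze mirror + carved horn tops out at 1966.

2026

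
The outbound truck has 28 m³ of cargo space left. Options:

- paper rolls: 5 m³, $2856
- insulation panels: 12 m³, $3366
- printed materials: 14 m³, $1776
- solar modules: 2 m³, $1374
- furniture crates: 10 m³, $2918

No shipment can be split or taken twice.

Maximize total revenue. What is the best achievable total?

9140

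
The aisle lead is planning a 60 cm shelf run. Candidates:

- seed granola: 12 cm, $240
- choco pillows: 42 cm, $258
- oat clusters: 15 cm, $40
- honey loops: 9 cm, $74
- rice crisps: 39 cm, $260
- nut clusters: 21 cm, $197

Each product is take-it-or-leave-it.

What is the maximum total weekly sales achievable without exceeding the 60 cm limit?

A density-first pass picks seed granola + oat clusters + honey loops + nut clusters — 551 at 57 cm.
Dropping oat clusters and nut clusters frees 36 cm; slotting in rice crisps (39 cm) lifts the total to 574 at 60 cm.
An exhaustive check of the 64 subsets confirms 574.

574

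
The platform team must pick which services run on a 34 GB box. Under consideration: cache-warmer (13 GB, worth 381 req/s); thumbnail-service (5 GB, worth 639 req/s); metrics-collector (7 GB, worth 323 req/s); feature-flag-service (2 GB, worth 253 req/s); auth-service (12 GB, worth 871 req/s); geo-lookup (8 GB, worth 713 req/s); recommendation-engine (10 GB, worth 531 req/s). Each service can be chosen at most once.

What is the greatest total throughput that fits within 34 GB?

Taking thumbnail-service + metrics-collector + feature-flag-service + auth-service + geo-lookup: 34 GB used, 2799 in throughput.
No other feasible combination exceeds 2799.

2799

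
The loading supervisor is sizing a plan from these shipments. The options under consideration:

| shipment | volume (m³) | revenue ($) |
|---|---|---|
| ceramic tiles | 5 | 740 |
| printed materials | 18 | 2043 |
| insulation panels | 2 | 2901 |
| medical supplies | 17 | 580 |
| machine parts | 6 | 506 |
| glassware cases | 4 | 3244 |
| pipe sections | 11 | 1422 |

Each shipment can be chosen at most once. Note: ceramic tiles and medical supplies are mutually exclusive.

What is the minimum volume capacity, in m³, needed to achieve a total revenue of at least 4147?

Minimise m³ subject to total revenue ≥ 4147.
Taking insulation panels + glassware cases gives 6145 (≥ 4147) for 6 m³.
No combination under 6 m³ hits 4147.

6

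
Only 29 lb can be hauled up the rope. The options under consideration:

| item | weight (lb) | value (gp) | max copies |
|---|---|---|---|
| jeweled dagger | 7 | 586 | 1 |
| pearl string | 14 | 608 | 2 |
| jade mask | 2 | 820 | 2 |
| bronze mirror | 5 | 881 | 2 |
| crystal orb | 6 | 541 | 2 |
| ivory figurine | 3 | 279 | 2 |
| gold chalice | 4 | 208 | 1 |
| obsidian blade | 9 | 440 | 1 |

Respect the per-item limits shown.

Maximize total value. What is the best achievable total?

Filling by ratio: 2×jade mask + 2×bronze mirror + crystal orb + 2×ivory figurine for 4501, with 3 lb left unused.
Dropping ivory figurine frees 3 lb; slotting in crystal orb (6 lb) lifts the total to 4763 at 29 lb.

4763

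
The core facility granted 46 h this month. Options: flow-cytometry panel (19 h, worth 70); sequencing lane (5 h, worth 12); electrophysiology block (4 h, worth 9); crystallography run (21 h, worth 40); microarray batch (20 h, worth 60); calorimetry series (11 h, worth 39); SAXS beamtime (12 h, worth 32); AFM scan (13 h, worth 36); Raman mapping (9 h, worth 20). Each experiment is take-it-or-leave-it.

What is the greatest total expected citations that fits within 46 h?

150

Ranking by ratio (expected citations/h): flow-cytometry panel 3.68, calorimetry series 3.55, microarray batch 3.00, AFM scan 2.77.
Taking the top-ratio experiments first gives flow-cytometry panel + calorimetry series + AFM scan for 145 (43 h).
Replace AFM scan with electrophysiology block + SAXS beamtime: the trade gains 5 net, giving 150 at 46 h.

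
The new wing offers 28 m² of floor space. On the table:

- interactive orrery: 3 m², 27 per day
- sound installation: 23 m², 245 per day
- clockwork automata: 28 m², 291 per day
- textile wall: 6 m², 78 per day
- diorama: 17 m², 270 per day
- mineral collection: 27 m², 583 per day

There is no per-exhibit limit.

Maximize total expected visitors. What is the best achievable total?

583

Density check — mineral collection 21.59, diorama 15.88, textile wall 13.00 are the best per m².
Best packing: mineral collection — 27 m², 583 total.
Nothing else within 28 m² beats 583.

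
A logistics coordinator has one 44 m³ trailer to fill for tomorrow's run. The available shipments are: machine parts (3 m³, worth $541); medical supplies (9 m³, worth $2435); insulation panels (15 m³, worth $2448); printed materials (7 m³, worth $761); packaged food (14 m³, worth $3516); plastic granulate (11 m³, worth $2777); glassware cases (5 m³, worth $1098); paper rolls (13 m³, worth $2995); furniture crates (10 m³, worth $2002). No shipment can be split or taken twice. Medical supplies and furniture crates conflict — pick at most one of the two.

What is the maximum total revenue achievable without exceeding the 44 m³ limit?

10585

By revenue per m³: medical supplies 270.56, plastic granulate 252.45, packaged food 251.14 lead.
Greedy by ratio would take machine parts + medical supplies + packaged food + plastic granulate + glassware cases: 42 m³ used, total 10367.
Dropping plastic granulate frees 11 m³; slotting in paper rolls (13 m³) lifts the total to 10585 at 44 m³.
Nothing else feasible within 44 m³ beats 10585.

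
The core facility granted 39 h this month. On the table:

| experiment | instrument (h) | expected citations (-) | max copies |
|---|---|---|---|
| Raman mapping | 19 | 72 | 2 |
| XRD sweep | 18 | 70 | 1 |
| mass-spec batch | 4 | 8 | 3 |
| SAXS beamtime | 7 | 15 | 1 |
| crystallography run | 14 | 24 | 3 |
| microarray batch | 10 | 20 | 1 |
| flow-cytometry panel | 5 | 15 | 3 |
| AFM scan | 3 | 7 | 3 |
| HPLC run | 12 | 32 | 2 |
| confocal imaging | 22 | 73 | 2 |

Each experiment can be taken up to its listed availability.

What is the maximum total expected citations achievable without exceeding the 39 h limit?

Greedy by ratio would take Raman mapping + XRD sweep: 37 h used, total 142.
Dropping XRD sweep frees 18 h; slotting in Raman mapping (19 h) lifts the total to 144 at 38 h.
Nothing else within 39 h beats 144.

144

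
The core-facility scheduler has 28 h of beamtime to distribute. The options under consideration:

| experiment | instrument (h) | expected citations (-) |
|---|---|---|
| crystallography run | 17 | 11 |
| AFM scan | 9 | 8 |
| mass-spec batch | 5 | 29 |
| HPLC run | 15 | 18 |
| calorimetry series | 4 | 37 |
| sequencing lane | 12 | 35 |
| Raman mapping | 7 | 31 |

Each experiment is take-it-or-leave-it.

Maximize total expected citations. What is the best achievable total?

132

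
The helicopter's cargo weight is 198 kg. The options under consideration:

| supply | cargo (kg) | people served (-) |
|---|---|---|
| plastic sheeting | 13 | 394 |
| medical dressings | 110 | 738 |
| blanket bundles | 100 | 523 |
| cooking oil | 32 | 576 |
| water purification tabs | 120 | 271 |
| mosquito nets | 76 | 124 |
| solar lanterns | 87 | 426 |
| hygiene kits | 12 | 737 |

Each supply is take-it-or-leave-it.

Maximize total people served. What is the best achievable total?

2445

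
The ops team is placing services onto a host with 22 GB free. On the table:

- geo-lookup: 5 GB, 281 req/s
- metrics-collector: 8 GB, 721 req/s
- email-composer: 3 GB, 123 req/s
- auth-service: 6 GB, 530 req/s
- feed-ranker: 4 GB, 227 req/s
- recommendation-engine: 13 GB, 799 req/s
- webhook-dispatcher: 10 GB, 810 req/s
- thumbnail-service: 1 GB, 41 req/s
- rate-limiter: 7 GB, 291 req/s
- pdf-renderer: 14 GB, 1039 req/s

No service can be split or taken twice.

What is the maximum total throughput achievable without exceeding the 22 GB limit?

Greedy by ratio would take metrics-collector + email-composer + auth-service + feed-ranker + thumbnail-service: 22 GB used, total 1642.
A better packing is metrics-collector + pdf-renderer: 22 GB, total 1760.
An exhaustive check of the 1024 subsets confirms 1760.

1760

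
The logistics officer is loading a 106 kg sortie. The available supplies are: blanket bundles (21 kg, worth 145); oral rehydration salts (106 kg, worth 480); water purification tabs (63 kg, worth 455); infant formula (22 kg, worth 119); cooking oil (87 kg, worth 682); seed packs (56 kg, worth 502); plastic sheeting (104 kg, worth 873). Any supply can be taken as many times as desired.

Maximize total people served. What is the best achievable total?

Ranking by ratio (people served/kg): seed packs 8.96, plastic sheeting 8.39, cooking oil 7.84, water purification tabs 7.22.
Filling by ratio: 2×blanket bundles + seed packs for 792, with 8 kg left unused.
Dropping 2×blanket bundles and seed packs frees 98 kg; slotting in plastic sheeting (104 kg) lifts the total to 873 at 104 kg.

873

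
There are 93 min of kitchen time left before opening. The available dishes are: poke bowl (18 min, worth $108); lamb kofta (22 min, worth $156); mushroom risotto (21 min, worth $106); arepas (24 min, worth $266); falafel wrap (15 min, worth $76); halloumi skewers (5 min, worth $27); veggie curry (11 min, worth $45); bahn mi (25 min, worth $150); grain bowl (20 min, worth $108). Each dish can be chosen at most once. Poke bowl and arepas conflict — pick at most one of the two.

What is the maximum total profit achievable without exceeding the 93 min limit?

680

Ranking by ratio (profit/min): arepas 11.08, lamb kofta 7.09, poke bowl 6.00, bahn mi 6.00.
Best packing: lamb kofta + arepas + bahn mi + grain bowl — 91 min, 680 total.
No other feasible combination exceeds 680.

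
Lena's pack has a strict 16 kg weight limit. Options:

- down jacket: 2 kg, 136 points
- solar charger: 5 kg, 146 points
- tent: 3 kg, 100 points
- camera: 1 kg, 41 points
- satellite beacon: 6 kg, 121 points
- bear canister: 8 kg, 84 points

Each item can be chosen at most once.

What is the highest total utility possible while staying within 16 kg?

Filling by ratio: down jacket + solar charger + tent + camera for 423, with 5 kg left unused.
Dropping camera frees 1 kg; slotting in satellite beacon (6 kg) lifts the total to 503 at 16 kg.
That's the maximum — no swap from here does better than 503.

503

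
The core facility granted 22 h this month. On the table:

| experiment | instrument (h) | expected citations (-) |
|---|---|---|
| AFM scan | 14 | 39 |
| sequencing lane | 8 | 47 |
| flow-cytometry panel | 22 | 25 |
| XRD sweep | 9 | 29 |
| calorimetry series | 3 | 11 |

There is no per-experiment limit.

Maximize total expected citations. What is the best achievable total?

The ratio ordering already packs tightly: 2×sequencing lane + 2×calorimetry series, 22 h, 116.

116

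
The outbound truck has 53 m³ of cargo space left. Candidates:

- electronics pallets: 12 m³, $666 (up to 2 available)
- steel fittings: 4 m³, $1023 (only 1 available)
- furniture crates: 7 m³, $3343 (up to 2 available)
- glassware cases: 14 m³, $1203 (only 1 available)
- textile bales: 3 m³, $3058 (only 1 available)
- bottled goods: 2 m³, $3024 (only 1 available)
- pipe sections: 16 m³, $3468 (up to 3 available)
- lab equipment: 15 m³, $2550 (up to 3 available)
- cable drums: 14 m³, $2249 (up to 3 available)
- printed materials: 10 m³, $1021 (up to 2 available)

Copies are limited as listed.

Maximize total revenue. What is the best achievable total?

A density-first pass picks steel fittings + 2×furniture crates + textile bales + bottled goods + pipe sections + cable drums — 19508 at 53 m³.
Replace steel fittings and cable drums with pipe sections: the trade gains 196 net, giving 19704 at 51 m³.
Every other selection either busts 53 m³ or exceeds an availability limit or fails to beat 19704.

19704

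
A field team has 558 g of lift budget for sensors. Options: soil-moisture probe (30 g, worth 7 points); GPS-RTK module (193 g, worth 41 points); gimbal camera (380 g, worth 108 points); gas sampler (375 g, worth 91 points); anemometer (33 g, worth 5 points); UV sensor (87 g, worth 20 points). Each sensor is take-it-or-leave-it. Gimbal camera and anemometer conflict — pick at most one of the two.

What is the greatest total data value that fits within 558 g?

Soil-moisture probe + gimbal camera + UV sensor uses 497 of the 558 g and totals 135.

135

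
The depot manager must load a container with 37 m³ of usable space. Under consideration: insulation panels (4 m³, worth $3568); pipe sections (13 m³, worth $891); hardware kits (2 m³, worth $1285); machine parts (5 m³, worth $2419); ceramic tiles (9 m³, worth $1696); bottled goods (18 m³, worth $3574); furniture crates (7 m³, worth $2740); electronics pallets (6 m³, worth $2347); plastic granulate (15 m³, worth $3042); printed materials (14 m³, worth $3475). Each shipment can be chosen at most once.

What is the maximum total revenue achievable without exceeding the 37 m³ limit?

14549

Density check — insulation panels 892.00, hardware kits 642.50, machine parts 483.80 are the best per m³.
The ratio heuristic lands on insulation panels + hardware kits + machine parts + ceramic tiles + furniture crates + electronics pallets (14055) but leaves 4 m³ idle.
Replace hardware kits and ceramic tiles with printed materials: the trade gains 494 net, giving 14549 at 36 m³.
No other feasible combination exceeds 14549.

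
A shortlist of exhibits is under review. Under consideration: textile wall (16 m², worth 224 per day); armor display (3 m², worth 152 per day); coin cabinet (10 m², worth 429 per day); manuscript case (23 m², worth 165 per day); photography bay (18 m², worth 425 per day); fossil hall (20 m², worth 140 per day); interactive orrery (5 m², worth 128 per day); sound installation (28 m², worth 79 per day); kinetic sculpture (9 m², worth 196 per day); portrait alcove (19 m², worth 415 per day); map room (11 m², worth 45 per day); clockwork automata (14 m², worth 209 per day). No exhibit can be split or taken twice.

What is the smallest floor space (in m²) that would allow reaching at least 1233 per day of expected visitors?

45

Look for the lowest-floor combination reaching 1233.
armor display + coin cabinet + photography bay + interactive orrery + kinetic sculpture reaches 1330 using 45 m².
Below 45 m² the best achievable stays under 1233.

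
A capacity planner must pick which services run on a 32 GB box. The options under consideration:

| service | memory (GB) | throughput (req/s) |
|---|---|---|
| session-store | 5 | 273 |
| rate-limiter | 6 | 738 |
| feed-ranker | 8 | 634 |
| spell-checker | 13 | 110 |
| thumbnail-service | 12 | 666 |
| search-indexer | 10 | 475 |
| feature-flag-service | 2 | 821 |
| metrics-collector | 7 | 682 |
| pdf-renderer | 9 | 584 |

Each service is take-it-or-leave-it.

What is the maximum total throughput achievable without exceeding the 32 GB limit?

Best packing: rate-limiter + feed-ranker + feature-flag-service + metrics-collector + pdf-renderer — 32 GB, 3459 total.
That's the maximum — no swap from here does better than 3459.

3459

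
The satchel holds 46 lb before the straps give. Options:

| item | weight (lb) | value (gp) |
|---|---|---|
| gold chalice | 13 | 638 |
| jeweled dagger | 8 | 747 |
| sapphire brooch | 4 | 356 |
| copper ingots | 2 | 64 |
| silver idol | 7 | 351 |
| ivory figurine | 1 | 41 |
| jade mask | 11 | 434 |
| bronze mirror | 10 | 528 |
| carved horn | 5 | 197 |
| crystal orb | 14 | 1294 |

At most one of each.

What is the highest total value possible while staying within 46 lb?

3386

Greedy by ratio would take jeweled dagger + sapphire brooch + copper ingots + silver idol + ivory figurine + bronze mirror + crystal orb: 46 lb used, total 3381.
Replace copper ingots and ivory figurine and bronze mirror with gold chalice: the trade gains 5 net, giving 3386 at 46 lb.
No other feasible combination exceeds 3386.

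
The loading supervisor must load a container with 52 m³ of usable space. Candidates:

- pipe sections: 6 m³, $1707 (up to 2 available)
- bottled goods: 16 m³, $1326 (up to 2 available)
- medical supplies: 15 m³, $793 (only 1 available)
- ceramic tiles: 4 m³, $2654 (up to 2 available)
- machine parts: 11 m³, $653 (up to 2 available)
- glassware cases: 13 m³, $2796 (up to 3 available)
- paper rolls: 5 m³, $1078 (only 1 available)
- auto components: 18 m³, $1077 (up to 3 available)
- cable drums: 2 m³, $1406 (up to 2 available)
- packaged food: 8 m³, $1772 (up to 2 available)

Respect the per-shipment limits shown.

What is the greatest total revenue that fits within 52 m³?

By revenue per m³: cable drums 703.00, ceramic tiles 663.50, pipe sections 284.50 lead.
A density-first pass picks 2×pipe sections + 2×ceramic tiles + paper rolls + 2×cable drums + 2×packaged food — 16156 at 45 m³.
Dropping pipe sections frees 6 m³; slotting in glassware cases (13 m³) lifts the total to 17245 at 52 m³.
Every other selection either busts 52 m³ or exceeds an availability limit or fails to beat 17245.

17245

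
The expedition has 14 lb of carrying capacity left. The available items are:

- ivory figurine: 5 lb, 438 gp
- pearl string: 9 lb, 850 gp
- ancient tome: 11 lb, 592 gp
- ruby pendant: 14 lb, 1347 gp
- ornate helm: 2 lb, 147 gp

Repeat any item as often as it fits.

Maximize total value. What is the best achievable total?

1347

The ratio ordering already packs tightly: ruby pendant, 14 lb, 1347.
Every other selection either busts 14 lb or fails to beat 1347.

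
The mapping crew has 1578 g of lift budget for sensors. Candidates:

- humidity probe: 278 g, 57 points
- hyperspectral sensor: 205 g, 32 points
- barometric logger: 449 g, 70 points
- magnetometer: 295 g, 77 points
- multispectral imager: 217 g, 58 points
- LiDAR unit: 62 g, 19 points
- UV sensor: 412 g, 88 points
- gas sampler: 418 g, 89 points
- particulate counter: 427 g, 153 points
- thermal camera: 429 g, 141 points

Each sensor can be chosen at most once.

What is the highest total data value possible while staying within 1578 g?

A density-first pass picks magnetometer + multispectral imager + LiDAR unit + particulate counter + thermal camera — 448 at 1430 g.
Replace LiDAR unit with hyperspectral sensor: the trade gains 13 net, giving 461 at 1573 g.
No other feasible combination exceeds 461.

461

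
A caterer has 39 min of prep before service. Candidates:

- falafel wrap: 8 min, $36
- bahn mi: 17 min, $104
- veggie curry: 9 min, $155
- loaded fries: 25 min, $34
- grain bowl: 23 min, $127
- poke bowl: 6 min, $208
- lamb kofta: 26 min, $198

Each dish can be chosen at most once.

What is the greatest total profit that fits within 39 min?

Density check — poke bowl 34.67, veggie curry 17.22, lamb kofta 7.62, bahn mi 6.12 are the best per min.
Filling by ratio: bahn mi + veggie curry + poke bowl for 467, with 7 min left unused.
The 17 min tied up in bahn mi is better spent on grain bowl — total rises to 490 (38 min).
No other feasible combination exceeds 490.

490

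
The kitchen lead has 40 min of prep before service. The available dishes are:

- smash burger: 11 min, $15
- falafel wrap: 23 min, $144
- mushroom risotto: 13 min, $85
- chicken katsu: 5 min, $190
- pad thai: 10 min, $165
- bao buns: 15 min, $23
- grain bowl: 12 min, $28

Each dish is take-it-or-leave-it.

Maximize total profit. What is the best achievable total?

Greedy by ratio would take mushroom risotto + chicken katsu + pad thai + grain bowl: 40 min used, total 468.
Replace mushroom risotto and grain bowl with falafel wrap: the trade gains 31 net, giving 499 at 38 min.
An exhaustive check of the 128 subsets confirms 499.

499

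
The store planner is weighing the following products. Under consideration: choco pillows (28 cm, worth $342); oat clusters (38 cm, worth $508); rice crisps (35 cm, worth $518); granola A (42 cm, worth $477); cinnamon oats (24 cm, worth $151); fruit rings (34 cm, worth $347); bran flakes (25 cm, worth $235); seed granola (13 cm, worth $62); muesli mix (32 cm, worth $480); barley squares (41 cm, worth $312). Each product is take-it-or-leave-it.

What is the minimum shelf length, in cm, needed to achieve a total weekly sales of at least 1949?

Need the lightest bundle worth ≥ 1949.
oat clusters + rice crisps + granola A + muesli mix reaches 1983 using 147 cm.
No combination under 147 cm hits 1949.

147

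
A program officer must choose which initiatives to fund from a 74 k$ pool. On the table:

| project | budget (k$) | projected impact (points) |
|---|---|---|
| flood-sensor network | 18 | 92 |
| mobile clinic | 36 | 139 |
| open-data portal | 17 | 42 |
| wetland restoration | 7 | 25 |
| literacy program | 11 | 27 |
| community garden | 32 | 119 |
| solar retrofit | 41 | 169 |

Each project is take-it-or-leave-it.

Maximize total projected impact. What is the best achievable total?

The ratio heuristic lands on flood-sensor network + wetland restoration + solar retrofit (286) but leaves 8 k$ idle.
The 7 k$ tied up in wetland restoration is better spent on literacy program — total rises to 288 (70 k$).

288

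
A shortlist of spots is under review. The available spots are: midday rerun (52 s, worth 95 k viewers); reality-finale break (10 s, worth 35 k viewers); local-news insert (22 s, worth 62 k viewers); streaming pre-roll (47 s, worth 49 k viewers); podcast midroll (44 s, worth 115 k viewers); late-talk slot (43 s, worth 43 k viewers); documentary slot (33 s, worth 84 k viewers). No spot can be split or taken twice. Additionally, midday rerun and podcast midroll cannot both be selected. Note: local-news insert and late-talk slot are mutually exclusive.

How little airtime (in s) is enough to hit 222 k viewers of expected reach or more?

87

Need the lightest bundle worth ≥ 222.
Taking reality-finale break + podcast midroll + documentary slot gives 234 (≥ 222) for 87 s.
Below 87 s the best achievable stays under 222.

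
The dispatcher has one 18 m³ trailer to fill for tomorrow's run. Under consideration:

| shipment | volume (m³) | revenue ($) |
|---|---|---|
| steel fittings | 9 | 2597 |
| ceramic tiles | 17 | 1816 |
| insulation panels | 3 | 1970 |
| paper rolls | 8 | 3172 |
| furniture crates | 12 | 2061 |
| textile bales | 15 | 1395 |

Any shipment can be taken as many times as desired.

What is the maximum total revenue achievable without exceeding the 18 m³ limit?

Taking 6×insulation panels: 18 m³ used, 11820 in revenue.
That's the maximum — no swap from here does better than 11820.

11820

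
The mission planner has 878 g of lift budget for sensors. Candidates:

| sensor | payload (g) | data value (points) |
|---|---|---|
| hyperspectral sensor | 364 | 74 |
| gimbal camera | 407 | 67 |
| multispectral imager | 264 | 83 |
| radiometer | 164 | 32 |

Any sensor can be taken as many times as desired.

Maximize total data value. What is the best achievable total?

Ranking by ratio (data value/g): multispectral imager 0.31, hyperspectral sensor 0.20, radiometer 0.20.
Taking 3×multispectral imager: 792 g used, 249 in data value.

249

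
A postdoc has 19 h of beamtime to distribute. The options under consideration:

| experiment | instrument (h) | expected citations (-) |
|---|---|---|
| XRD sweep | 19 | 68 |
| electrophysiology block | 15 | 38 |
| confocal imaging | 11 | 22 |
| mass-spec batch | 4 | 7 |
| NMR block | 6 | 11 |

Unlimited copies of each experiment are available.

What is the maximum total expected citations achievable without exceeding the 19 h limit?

68

Taking XRD sweep: 19 h used, 68 in expected citations.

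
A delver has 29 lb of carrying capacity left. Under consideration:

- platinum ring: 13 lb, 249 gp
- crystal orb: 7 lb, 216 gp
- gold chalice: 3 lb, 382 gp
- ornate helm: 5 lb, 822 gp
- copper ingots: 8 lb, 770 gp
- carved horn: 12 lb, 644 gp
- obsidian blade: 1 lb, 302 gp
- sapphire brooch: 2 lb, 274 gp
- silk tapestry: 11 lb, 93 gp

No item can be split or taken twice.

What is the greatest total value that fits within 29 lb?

2920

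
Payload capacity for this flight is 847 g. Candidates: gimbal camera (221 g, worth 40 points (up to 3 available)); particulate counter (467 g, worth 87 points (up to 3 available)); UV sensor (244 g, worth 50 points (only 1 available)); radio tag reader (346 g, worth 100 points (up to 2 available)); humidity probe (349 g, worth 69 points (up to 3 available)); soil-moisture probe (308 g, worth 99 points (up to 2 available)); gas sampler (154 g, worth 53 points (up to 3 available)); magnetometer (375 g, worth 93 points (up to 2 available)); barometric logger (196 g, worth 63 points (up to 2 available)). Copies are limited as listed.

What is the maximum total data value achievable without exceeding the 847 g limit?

Filling by ratio: soil-moisture probe + 3×gas sampler for 258, with 77 g left unused.
The 154 g tied up in gas sampler is better spent on barometric logger — total rises to 268 (812 g).
That's the maximum — no swap from here does better than 268.

268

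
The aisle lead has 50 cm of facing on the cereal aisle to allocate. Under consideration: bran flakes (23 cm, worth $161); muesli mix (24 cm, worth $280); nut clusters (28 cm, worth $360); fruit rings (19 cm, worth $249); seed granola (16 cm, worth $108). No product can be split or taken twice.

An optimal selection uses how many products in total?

2

Optimal total is 609.
One optimal bundle: nut clusters + fruit rings (47 cm).
All optima have 2 products.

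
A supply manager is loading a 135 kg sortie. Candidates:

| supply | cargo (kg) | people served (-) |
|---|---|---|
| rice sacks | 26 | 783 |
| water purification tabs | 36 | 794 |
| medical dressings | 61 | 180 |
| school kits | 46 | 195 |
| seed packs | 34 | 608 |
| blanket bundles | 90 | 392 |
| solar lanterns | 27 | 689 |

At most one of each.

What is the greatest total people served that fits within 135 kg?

2874

Ranking by ratio (people served/kg): rice sacks 30.12, solar lanterns 25.52, water purification tabs 22.06.
Best packing: rice sacks + water purification tabs + seed packs + solar lanterns — 123 kg, 2874 total.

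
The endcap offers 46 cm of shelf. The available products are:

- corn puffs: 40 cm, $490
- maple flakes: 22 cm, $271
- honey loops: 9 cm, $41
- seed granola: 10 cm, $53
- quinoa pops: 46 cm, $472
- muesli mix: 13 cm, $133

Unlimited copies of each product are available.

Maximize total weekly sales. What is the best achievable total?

Density check — maple flakes 12.32, corn puffs 12.25, quinoa pops 10.26 are the best per cm.
Taking 2×maple flakes: 44 cm used, 542 in weekly sales.
The spare 2 cm is too small for any remaining product, and no exchange beats 542.

542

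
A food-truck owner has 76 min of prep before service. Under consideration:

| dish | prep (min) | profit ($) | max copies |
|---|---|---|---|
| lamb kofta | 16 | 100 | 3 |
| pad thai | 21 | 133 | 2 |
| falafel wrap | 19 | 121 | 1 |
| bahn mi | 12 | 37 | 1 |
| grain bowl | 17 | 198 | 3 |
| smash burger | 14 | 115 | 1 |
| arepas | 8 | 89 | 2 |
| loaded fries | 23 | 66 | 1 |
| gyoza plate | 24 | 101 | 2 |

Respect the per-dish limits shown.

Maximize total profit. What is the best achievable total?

798

A density-first pass picks 3×grain bowl + 2×arepas — 772 at 67 min.
Replace arepas with smash burger: the trade gains 26 net, giving 798 at 73 min.
Nothing else within 76 min beats 798.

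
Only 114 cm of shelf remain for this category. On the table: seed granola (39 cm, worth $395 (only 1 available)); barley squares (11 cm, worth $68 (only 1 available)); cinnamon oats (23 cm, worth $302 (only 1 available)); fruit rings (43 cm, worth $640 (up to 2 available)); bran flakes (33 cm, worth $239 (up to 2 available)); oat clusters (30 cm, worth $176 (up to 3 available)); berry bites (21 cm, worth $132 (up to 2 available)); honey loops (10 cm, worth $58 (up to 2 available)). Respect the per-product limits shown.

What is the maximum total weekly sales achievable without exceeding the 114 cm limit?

1582

Cinnamon oats + 2×fruit rings uses 109 of the 114 cm and totals 1582.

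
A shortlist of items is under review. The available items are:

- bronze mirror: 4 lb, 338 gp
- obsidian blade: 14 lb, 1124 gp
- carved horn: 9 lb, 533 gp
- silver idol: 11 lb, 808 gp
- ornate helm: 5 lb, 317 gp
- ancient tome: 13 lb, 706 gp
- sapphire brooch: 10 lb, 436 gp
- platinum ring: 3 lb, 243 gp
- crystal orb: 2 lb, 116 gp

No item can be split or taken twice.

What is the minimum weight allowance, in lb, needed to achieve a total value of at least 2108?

28

Minimise lb subject to total value ≥ 2108.
Taking obsidian blade + silver idol + platinum ring gives 2175 (≥ 2108) for 28 lb.
Any bundle with less than 28 lb falls short of 2108.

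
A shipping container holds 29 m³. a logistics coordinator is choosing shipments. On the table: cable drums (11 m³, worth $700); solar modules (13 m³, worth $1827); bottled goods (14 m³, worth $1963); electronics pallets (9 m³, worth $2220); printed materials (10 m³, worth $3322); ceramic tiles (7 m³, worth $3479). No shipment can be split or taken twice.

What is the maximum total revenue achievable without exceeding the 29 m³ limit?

9021

The ratio ordering already packs tightly: electronics pallets + printed materials + ceramic tiles, 26 m³, 9021.
The closest alternative, solar modules + electronics pallets + ceramic tiles, reaches only 7526.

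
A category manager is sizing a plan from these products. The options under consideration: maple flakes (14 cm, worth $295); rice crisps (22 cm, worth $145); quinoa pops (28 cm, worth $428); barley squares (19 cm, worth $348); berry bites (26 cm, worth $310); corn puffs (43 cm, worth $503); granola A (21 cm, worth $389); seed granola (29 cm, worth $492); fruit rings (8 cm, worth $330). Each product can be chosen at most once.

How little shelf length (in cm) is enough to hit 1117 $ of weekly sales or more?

51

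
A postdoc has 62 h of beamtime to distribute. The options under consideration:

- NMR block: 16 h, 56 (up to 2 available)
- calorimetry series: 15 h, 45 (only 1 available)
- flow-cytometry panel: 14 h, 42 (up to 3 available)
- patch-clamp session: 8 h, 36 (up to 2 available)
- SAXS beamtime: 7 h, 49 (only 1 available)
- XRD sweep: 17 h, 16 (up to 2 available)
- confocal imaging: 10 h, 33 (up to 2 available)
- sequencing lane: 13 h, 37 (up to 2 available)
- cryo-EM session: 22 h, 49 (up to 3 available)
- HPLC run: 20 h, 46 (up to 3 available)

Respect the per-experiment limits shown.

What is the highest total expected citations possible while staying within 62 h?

A density-first pass picks 2×NMR block + 2×patch-clamp session + SAXS beamtime — 233 at 55 h.
Replace NMR block with confocal imaging + sequencing lane: the trade gains 14 net, giving 247 at 62 h.

247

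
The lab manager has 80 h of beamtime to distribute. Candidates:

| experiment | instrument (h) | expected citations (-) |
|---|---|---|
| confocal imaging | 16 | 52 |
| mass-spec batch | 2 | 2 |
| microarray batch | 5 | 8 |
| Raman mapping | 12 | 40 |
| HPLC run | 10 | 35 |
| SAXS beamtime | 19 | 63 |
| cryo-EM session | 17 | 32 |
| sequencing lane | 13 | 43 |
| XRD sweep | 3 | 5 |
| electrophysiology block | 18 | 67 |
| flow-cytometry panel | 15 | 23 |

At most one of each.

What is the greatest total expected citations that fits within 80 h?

267

Taking the top-ratio experiments first gives microarray batch + Raman mapping + HPLC run + SAXS beamtime + sequencing lane + XRD sweep + electrophysiology block for 261 (80 h).
But confocal imaging + mass-spec batch + Raman mapping + SAXS beamtime + sequencing lane + electrophysiology block fits in 80 h and reaches 267.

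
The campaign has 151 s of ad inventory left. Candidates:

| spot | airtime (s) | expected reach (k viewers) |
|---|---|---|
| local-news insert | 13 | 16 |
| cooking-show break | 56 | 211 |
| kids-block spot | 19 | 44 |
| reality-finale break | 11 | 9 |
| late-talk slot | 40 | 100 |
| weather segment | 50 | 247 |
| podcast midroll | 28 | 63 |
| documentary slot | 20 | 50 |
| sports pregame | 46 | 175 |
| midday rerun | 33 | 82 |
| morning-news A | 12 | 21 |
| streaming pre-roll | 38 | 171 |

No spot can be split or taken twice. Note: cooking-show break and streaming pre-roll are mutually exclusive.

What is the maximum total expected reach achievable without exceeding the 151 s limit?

614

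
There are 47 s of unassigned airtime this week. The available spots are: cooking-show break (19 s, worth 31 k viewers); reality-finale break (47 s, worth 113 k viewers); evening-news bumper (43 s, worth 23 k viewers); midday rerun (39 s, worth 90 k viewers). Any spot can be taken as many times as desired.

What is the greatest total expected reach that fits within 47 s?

113

Reality-finale break uses 47 of the 47 s and totals 113.
Every other selection either busts 47 s or fails to beat 113.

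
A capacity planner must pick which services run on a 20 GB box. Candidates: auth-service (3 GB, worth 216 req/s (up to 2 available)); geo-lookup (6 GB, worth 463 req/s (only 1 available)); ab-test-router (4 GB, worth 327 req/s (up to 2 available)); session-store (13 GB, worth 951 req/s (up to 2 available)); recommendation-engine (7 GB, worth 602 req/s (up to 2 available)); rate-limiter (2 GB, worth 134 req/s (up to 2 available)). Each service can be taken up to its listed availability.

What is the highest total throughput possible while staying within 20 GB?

By throughput per GB: recommendation-engine 86.00, ab-test-router 81.75, geo-lookup 77.17, session-store 73.15 lead.
Taking the top-ratio services first gives ab-test-router + 2×recommendation-engine + rate-limiter for 1665 (20 GB).
Dropping ab-test-router and rate-limiter frees 6 GB; slotting in geo-lookup (6 GB) lifts the total to 1667 at 20 GB.

1667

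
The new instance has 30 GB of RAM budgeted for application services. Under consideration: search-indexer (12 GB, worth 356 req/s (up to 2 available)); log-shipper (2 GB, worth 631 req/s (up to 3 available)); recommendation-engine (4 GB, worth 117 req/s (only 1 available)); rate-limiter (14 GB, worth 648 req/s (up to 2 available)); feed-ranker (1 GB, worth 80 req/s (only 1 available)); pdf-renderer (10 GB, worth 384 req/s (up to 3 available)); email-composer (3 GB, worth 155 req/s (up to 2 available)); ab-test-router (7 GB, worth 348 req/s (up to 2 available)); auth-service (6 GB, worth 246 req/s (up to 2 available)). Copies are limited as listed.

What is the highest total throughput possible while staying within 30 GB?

By throughput per GB: log-shipper 315.50, feed-ranker 80.00, email-composer 51.67, ab-test-router 49.71 lead.
Taking the top-ratio services first gives 3×log-shipper + feed-ranker + 2×email-composer + 2×ab-test-router for 2979 (27 GB).
Replace email-composer with auth-service: the trade gains 91 net, giving 3070 at 30 GB.

3070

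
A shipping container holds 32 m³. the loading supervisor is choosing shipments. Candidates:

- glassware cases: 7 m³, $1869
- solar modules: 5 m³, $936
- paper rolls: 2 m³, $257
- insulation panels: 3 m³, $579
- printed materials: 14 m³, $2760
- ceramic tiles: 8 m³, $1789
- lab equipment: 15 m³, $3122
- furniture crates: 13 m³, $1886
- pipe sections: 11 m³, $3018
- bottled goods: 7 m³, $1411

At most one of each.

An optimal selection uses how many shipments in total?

3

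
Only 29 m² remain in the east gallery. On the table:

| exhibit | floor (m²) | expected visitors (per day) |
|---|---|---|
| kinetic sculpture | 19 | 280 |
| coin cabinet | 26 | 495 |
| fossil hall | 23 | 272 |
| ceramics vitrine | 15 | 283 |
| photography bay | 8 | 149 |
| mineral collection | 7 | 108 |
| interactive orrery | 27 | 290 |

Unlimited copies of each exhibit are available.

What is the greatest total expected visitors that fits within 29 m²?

499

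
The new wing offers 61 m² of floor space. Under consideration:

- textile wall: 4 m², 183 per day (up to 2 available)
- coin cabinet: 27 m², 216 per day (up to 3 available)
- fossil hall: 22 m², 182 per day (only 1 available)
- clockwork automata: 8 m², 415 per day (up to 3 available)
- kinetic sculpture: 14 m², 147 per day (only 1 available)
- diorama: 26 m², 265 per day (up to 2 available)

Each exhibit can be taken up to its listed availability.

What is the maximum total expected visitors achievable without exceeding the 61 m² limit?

1876

Taking the top-ratio exhibits first gives 2×textile wall + 3×clockwork automata + kinetic sculpture for 1758 (46 m²).
Dropping kinetic sculpture frees 14 m²; slotting in diorama (26 m²) lifts the total to 1876 at 58 m².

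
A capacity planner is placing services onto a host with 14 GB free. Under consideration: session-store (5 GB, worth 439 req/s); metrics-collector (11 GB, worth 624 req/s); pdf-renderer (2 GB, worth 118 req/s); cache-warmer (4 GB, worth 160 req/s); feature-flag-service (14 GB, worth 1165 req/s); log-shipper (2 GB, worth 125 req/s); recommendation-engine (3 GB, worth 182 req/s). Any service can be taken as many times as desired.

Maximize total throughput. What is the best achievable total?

Greedy by ratio would take 2×session-store + 2×log-shipper: 14 GB used, total 1128.
Dropping 2×session-store and 2×log-shipper frees 14 GB; slotting in feature-flag-service (14 GB) lifts the total to 1165 at 14 GB.

1165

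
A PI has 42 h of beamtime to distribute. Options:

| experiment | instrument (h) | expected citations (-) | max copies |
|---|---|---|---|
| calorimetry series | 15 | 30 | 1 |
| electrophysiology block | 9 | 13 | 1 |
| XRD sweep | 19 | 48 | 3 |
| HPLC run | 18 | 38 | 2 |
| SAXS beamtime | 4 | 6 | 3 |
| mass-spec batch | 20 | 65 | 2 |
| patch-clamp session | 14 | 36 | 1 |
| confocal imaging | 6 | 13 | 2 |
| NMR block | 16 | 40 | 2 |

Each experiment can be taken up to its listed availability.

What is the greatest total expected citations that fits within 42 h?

Density check — mass-spec batch 3.25, patch-clamp session 2.57, XRD sweep 2.53, NMR block 2.50 are the best per h.
The ratio ordering already packs tightly: 2×mass-spec batch, 40 h, 130.
Every other selection either busts 42 h or exceeds an availability limit or fails to beat 130.

130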